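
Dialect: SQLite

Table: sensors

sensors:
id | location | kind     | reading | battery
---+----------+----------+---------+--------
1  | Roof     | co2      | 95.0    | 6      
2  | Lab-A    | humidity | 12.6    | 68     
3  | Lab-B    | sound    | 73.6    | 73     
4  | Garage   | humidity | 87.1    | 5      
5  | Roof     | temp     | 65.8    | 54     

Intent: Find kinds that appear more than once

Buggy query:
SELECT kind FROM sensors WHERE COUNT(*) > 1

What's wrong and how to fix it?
Bug: WHERE can't reference COUNT(*); aggregates are computed after WHERE

Fix: Group first, then use HAVING for the count condition

Corrected query:
SELECT kind FROM sensors GROUP BY kind HAVING COUNT(*) > 1

Result:
kind    
--------
humidity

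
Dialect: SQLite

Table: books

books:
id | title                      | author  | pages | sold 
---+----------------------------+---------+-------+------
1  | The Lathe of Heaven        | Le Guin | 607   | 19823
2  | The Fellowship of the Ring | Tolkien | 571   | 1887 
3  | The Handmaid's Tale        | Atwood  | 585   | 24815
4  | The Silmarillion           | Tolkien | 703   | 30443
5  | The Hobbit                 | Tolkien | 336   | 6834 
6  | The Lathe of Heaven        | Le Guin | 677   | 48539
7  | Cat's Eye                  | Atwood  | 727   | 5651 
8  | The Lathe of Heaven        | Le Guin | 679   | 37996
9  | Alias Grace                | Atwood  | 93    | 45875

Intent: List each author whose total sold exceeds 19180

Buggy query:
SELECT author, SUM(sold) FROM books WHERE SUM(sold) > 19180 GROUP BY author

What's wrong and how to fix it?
Bug: SUM(sold) is an aggregate, but WHERE filters rows before aggregation

Fix: Move the aggregate condition to a HAVING clause

Corrected query:
SELECT author, SUM(sold) FROM books GROUP BY author HAVING SUM(sold) > 19180

Result:
author  | SUM(sold)
--------+----------
Atwood  | 76341    
Le Guin | 106358   
Tolkien | 39164    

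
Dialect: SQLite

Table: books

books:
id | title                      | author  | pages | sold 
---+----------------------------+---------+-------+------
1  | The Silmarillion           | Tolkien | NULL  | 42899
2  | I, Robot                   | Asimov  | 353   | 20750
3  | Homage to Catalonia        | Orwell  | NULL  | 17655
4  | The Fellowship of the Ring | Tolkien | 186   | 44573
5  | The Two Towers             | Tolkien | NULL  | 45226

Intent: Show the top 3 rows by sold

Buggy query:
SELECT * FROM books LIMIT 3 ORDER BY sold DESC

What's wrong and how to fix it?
Bug: ORDER BY cannot follow LIMIT; LIMIT is the final clause

Fix: Sort with ORDER BY, then apply LIMIT

Corrected query:
SELECT * FROM books ORDER BY sold DESC LIMIT 3

Result:
id | title                      | author  | pages | sold 
---+----------------------------+---------+-------+------
5  | The Two Towers             | Tolkien | NULL  | 45226
4  | The Fellowship of the Ring | Tolkien | 186   | 44573
1  | The Silmarillion           | Tolkien | NULL  | 42899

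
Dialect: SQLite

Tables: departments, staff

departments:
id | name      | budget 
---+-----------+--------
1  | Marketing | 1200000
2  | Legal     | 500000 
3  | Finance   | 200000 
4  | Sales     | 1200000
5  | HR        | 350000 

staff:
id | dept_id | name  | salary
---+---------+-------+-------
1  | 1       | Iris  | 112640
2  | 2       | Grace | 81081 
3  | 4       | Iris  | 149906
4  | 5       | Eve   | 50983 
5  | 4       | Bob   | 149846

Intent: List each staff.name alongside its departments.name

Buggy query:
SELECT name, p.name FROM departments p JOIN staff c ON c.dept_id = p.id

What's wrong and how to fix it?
Bug: Both tables have a 'name' column; the unqualified reference is ambiguous

Fix: Qualify the column with its table alias (c.name)

Corrected query:
SELECT c.name, p.name FROM departments p JOIN staff c ON c.dept_id = p.id

Result:
name  | name     
------+----------
Iris  | Marketing
Grace | Legal    
Iris  | Sales    
Eve   | HR       
Bob   | Sales    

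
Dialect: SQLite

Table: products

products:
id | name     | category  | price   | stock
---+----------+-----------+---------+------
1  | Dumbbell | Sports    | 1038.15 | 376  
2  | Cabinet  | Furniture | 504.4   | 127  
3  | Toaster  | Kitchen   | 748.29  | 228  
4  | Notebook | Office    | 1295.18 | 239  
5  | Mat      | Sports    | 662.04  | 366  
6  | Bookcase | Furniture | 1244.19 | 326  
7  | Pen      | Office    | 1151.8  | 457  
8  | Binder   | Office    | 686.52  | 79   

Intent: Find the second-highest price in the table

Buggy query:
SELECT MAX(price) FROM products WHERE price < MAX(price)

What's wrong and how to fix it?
Bug: The inner MAX is an aggregate inside WHERE, which is not allowed

Fix: Put the inner MAX in a scalar subquery

Corrected query:
SELECT MAX(price) FROM products WHERE price < (SELECT MAX(price) FROM products)

Result:
MAX(price)
----------
1244.19   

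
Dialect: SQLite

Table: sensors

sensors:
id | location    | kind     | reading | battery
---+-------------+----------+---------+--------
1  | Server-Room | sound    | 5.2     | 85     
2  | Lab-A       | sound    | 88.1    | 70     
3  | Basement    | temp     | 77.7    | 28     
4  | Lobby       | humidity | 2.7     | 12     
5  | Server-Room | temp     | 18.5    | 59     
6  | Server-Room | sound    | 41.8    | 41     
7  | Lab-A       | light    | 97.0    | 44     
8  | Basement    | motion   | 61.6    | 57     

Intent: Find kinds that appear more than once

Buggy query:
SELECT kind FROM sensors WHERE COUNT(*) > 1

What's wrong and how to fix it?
Bug: COUNT(*) is an aggregate and cannot be used in WHERE

Fix: Group first, then use HAVING for the count condition

Corrected query:
SELECT kind FROM sensors GROUP BY kind HAVING COUNT(*) > 1

Result:
kind 
-----
sound
temp 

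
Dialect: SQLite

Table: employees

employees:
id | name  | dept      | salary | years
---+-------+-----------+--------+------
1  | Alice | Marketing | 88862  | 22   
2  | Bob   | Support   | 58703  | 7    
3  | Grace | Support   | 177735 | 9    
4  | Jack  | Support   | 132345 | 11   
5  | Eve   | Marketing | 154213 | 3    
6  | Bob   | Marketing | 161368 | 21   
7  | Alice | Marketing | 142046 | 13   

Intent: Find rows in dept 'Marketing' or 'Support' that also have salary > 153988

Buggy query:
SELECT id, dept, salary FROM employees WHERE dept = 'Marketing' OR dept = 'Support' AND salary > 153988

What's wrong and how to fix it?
Bug: Without parentheses, AND is evaluated before OR, so the salary filter only applies to the 'Support' branch

Fix: Group the OR with parentheses (or use IN), then AND the threshold

Corrected query:
SELECT id, dept, salary FROM employees WHERE (dept = 'Marketing' OR dept = 'Support') AND salary > 153988

Result:
id | dept      | salary
---+-----------+-------
3  | Support   | 177735
5  | Marketing | 154213
6  | Marketing | 161368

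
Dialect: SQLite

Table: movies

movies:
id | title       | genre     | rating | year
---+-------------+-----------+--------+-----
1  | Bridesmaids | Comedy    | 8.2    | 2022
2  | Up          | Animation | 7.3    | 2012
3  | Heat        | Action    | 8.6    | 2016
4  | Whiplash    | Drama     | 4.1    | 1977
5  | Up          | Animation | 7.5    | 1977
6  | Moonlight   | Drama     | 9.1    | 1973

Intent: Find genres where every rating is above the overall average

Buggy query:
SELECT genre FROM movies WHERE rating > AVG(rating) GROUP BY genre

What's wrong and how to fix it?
Bug: WHERE evaluates per row before aggregation, so AVG() is unavailable

Fix: Use a subquery for AVG and a HAVING MIN(...) filter so the condition holds for every row in the group

Corrected query:
SELECT genre FROM movies GROUP BY genre HAVING MIN(rating) > (SELECT AVG(rating) FROM movies)

Result:
genre 
------
Action
Comedy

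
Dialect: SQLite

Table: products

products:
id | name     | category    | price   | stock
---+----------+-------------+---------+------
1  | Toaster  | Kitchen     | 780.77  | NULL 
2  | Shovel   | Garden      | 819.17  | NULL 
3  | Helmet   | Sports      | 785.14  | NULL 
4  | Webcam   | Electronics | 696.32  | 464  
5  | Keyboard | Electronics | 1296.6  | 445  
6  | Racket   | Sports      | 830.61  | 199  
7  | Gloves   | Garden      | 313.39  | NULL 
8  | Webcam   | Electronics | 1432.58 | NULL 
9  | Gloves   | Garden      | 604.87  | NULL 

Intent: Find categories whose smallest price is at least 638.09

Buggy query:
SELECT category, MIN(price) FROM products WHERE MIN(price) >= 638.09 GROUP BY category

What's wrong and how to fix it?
Bug: Aggregates like MIN are computed per group after WHERE runs

Fix: Replace WHERE with HAVING after the GROUP BY

Corrected query:
SELECT category, MIN(price) FROM products GROUP BY category HAVING MIN(price) >= 638.09

Result:
category    | MIN(price)
------------+-----------
Electronics | 696.32    
Kitchen     | 780.77    
Sports      | 785.14    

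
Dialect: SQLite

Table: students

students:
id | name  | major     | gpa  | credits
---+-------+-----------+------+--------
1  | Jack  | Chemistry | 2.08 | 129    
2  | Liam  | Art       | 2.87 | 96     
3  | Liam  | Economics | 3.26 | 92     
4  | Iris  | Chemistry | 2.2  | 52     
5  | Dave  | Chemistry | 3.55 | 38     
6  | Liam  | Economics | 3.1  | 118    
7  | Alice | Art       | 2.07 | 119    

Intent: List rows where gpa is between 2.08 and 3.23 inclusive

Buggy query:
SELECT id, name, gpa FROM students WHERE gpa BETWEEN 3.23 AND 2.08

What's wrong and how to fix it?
Bug: The bounds are reversed; BETWEEN a AND b requires a <= b to match anything

Fix: Swap the bounds so the smaller value comes first

Corrected query:
SELECT id, name, gpa FROM students WHERE gpa BETWEEN 2.08 AND 3.23

Result:
id | name | gpa 
---+------+-----
1  | Jack | 2.08
2  | Liam | 2.87
4  | Iris | 2.2 
6  | Liam | 3.1 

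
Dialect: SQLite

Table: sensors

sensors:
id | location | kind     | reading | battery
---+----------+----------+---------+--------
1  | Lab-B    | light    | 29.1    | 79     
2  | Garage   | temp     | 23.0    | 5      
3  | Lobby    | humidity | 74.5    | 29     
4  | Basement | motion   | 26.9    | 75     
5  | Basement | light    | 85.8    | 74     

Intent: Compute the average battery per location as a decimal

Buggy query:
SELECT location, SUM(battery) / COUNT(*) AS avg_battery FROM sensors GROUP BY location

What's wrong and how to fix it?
Bug: SUM(battery) and COUNT(*) are both integers; the division truncates the fractional part

Fix: Cast one side to REAL so the division keeps the fractional part

Corrected query:
SELECT location, SUM(battery) * 1.0 / COUNT(*) AS avg_battery FROM sensors GROUP BY location

Result:
location | avg_battery
---------+------------
Basement | 74.5       
Garage   | 5          
Lab-B    | 79         
Lobby    | 29         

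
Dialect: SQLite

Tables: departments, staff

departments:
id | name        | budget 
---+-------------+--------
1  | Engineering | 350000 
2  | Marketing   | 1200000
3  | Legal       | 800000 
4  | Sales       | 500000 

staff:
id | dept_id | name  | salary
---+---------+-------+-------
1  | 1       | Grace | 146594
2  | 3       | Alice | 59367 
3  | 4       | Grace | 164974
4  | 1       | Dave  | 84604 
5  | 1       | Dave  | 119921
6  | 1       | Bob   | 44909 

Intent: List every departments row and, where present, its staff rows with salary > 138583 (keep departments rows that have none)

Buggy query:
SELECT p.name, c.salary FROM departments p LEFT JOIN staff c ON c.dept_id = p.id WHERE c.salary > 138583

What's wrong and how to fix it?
Bug: Filtering c.salary in WHERE discards the NULL rows produced by LEFT JOIN, turning it into an inner join

Fix: Put 'c.salary > 138583' in the JOIN's ON clause instead of WHERE

Corrected query:
SELECT p.name, c.salary FROM departments p LEFT JOIN staff c ON c.dept_id = p.id AND c.salary > 138583

Result:
name        | salary
------------+-------
Engineering | 146594
Marketing   | NULL  
Legal       | NULL  
Sales       | 164974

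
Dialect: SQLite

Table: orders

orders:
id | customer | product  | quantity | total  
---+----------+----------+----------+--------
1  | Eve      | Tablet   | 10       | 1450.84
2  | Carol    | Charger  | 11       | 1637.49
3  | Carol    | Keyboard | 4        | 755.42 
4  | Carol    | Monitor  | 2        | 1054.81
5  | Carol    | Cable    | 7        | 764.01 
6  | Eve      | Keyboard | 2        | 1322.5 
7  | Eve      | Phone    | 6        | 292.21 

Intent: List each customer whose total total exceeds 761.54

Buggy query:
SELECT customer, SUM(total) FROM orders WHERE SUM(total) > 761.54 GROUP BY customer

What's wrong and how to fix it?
Bug: SUM(total) is an aggregate, but WHERE filters rows before aggregation

Fix: Use HAVING (which filters groups after aggregation) instead of WHERE

Corrected query:
SELECT customer, SUM(total) FROM orders GROUP BY customer HAVING SUM(total) > 761.54

Result:
customer | SUM(total)
---------+-----------
Carol    | 4211.73   
Eve      | 3065.55   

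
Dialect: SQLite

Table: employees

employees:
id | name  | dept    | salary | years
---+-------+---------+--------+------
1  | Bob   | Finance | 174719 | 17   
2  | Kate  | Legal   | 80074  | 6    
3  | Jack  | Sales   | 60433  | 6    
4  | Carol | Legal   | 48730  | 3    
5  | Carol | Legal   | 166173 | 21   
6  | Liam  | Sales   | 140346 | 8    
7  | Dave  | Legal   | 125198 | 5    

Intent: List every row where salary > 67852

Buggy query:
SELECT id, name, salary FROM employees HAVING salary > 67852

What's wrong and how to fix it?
Bug: This is a non-aggregate query (no GROUP BY, no aggregates), so in SQLite the HAVING clause is invalid here; a row-level condition belongs in WHERE

Fix: Use WHERE for row-level filtering

Corrected query:
SELECT id, name, salary FROM employees WHERE salary > 67852

Result:
id | name  | salary
---+-------+-------
1  | Bob   | 174719
2  | Kate  | 80074 
5  | Carol | 166173
6  | Liam  | 140346
7  | Dave  | 125198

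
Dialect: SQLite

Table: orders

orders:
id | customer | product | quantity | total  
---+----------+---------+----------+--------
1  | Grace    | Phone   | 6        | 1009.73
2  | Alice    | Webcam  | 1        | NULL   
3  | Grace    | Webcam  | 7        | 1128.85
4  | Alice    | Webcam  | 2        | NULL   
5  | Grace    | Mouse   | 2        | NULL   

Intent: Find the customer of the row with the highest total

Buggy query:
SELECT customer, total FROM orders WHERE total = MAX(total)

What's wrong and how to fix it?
Bug: MAX(total) is an aggregate and cannot be used directly in WHERE

Fix: Use a subquery: WHERE total = (SELECT MAX(total) FROM orders)

Corrected query:
SELECT customer, total FROM orders WHERE total = (SELECT MAX(total) FROM orders)

Result:
customer | total  
---------+--------
Grace    | 1128.85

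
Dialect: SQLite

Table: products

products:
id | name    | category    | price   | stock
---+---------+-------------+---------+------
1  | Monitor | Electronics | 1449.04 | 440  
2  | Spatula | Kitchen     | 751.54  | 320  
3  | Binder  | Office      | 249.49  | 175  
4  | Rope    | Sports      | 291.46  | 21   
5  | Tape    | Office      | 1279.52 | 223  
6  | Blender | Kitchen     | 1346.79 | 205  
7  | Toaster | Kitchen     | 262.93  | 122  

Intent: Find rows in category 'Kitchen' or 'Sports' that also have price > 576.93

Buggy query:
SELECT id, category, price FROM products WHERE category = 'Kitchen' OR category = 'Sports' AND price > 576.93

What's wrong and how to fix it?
Bug: AND binds tighter than OR, so this parses as category = 'Kitchen' OR (category = 'Sports' AND price > 576.93)

Fix: Add parentheses around the OR so the AND applies to both alternatives

Corrected query:
SELECT id, category, price FROM products WHERE (category = 'Kitchen' OR category = 'Sports') AND price > 576.93

Result:
id | category | price  
---+----------+--------
2  | Kitchen  | 751.54 
6  | Kitchen  | 1346.79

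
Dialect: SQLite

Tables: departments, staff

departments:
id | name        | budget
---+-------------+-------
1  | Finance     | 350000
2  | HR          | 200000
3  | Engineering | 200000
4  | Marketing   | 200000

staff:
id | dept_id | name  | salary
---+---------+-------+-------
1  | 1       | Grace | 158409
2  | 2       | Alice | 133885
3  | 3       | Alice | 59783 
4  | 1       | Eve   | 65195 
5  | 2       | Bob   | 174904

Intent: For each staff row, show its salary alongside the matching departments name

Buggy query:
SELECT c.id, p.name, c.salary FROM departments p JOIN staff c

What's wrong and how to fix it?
Bug: JOIN with no ON clause produces a cartesian product; every staff row pairs with every departments row

Fix: Specify the join condition linking the foreign key to the parent id

Corrected query:
SELECT c.id, p.name, c.salary FROM departments p JOIN staff c ON c.dept_id = p.id

Result:
id | name        | salary
---+-------------+-------
1  | Finance     | 158409
2  | HR          | 133885
3  | Engineering | 59783 
4  | Finance     | 65195 
5  | HR          | 174904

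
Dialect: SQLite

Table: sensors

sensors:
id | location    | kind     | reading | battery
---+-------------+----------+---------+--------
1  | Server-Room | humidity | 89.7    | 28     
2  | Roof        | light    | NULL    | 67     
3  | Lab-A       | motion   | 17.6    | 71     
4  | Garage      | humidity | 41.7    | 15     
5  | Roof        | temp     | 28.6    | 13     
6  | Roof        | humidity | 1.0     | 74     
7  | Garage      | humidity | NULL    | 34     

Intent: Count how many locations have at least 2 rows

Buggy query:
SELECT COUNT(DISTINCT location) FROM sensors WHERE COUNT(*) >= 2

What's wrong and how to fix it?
Bug: COUNT(*) cannot appear in WHERE; the per-group count doesn't exist yet

Fix: Use a subquery that GROUPs and filters with HAVING, then count its rows

Corrected query:
SELECT COUNT(*) FROM (SELECT location FROM sensors GROUP BY location HAVING COUNT(*) >= 2)

Result:
COUNT(*)
--------
2       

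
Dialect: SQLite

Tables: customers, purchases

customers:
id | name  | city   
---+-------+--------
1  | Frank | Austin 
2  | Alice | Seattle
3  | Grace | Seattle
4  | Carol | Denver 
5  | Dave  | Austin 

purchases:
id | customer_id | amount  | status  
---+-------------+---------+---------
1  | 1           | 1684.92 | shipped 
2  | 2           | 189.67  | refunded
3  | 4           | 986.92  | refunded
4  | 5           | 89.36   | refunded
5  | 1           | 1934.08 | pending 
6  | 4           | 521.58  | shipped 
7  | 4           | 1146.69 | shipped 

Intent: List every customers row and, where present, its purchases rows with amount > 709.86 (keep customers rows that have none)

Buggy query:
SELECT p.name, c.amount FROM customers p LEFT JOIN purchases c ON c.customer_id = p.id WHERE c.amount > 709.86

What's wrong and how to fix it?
Bug: A WHERE condition on the right-hand table after LEFT JOIN drops unmatched parents

Fix: Move the right-table condition into the ON clause so unmatched parents are kept

Corrected query:
SELECT p.name, c.amount FROM customers p LEFT JOIN purchases c ON c.customer_id = p.id AND c.amount > 709.86

Result:
name  | amount 
------+--------
Frank | 1684.92
Frank | 1934.08
Alice | NULL   
Grace | NULL   
Carol | 986.92 
Carol | 1146.69
Dave  | NULL   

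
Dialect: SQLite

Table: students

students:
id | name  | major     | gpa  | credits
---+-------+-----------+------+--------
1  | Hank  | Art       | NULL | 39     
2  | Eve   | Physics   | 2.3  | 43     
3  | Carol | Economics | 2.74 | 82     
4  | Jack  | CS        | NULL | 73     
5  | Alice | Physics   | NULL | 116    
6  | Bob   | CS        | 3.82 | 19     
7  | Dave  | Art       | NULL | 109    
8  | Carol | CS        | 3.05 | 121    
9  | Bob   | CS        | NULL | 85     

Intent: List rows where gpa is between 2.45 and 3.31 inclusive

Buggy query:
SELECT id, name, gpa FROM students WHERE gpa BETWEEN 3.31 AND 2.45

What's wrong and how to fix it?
Bug: BETWEEN expects the lower bound first; with 3.31 AND 2.45 the range is empty

Fix: Swap the bounds so the smaller value comes first

Corrected query:
SELECT id, name, gpa FROM students WHERE gpa BETWEEN 2.45 AND 3.31

Result:
id | name  | gpa 
---+-------+-----
3  | Carol | 2.74
8  | Carol | 3.05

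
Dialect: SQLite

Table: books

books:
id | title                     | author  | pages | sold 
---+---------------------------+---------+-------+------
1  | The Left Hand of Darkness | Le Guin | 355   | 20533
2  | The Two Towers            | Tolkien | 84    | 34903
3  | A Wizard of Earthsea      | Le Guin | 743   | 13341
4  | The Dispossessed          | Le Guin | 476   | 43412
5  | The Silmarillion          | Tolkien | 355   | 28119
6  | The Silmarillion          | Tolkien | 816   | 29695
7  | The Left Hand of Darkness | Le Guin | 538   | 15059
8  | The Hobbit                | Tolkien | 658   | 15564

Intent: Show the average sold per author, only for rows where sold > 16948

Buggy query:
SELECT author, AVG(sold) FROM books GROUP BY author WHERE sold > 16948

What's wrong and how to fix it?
Bug: Row-level WHERE must come before GROUP BY in the clause order

Fix: Place WHERE between FROM and GROUP BY

Corrected query:
SELECT author, AVG(sold) FROM books WHERE sold > 16948 GROUP BY author

Result:
author  | AVG(sold)   
--------+-------------
Le Guin | 31972.5     
Tolkien | 30905.666667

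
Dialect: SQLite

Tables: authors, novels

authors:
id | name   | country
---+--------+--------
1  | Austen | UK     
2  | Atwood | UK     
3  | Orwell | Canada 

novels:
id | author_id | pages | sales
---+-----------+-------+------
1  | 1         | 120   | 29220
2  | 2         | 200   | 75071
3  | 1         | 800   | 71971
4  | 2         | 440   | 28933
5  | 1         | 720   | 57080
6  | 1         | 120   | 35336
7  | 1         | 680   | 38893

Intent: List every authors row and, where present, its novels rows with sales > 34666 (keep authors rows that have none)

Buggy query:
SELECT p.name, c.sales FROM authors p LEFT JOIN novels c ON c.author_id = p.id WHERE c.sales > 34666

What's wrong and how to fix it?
Bug: Filtering c.sales in WHERE discards the NULL rows produced by LEFT JOIN, turning it into an inner join

Fix: Put 'c.sales > 34666' in the JOIN's ON clause instead of WHERE

Corrected query:
SELECT p.name, c.sales FROM authors p LEFT JOIN novels c ON c.author_id = p.id AND c.sales > 34666

Result:
name   | sales
-------+------
Austen | 35336
Austen | 38893
Austen | 57080
Austen | 71971
Atwood | 75071
Orwell | NULL 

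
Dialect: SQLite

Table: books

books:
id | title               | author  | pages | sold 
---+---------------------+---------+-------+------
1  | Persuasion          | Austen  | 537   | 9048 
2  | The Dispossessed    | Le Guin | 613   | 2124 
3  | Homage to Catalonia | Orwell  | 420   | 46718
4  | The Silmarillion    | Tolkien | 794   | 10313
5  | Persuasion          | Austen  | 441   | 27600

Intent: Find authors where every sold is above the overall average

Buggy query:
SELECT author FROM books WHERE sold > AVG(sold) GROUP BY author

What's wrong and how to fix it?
Bug: WHERE evaluates per row before aggregation, so AVG() is unavailable

Fix: Use a subquery for AVG and a HAVING MIN(...) filter so the condition holds for every row in the group

Corrected query:
SELECT author FROM books GROUP BY author HAVING MIN(sold) > (SELECT AVG(sold) FROM books)

Result:
author
------
Orwell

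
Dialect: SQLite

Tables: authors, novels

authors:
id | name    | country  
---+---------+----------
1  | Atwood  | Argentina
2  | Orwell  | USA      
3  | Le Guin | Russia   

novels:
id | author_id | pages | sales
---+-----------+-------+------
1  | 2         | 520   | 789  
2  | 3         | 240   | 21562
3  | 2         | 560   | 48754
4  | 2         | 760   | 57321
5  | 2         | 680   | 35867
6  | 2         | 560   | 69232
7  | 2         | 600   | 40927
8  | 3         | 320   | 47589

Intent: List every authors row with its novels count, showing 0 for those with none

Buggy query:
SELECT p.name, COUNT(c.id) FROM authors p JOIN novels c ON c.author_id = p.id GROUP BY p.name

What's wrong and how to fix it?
Bug: INNER JOIN drops authors rows that have no matching novels rows

Fix: Switch to LEFT JOIN to retain unmatched parent rows

Corrected query:
SELECT p.name, COUNT(c.id) FROM authors p LEFT JOIN novels c ON c.author_id = p.id GROUP BY p.name

Result:
name    | COUNT(c.id)
--------+------------
Atwood  | 0          
Le Guin | 2          
Orwell  | 6          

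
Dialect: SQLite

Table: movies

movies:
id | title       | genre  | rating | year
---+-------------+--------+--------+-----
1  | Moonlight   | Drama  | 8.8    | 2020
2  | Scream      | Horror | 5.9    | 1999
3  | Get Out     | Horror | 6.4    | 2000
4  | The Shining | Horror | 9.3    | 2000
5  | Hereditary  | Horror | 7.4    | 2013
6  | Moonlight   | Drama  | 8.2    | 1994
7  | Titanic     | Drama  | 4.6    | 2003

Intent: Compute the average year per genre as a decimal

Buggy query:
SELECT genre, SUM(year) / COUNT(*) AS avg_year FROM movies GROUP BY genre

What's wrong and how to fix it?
Bug: Both operands are integers, so '/' performs integer division and truncates

Fix: Cast one side to REAL so the division keeps the fractional part

Corrected query:
SELECT genre, SUM(year) * 1.0 / COUNT(*) AS avg_year FROM movies GROUP BY genre

Result:
genre  | avg_year   
-------+------------
Drama  | 2005.666667
Horror | 2003       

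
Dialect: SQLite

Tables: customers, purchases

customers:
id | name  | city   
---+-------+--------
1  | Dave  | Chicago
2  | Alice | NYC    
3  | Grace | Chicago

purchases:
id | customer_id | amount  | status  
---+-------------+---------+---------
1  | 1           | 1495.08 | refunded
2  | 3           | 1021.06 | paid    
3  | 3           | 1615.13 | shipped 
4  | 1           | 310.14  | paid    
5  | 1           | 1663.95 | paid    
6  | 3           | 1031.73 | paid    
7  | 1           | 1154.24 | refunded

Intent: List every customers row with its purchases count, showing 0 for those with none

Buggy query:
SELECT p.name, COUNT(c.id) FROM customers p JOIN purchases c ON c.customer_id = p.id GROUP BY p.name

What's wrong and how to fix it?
Bug: INNER JOIN drops customers rows that have no matching purchases rows

Fix: Use LEFT JOIN so parents without children still appear (COUNT(c.id) gives 0)

Corrected query:
SELECT p.name, COUNT(c.id) FROM customers p LEFT JOIN purchases c ON c.customer_id = p.id GROUP BY p.name

Result:
name  | COUNT(c.id)
------+------------
Alice | 0          
Dave  | 4          
Grace | 3          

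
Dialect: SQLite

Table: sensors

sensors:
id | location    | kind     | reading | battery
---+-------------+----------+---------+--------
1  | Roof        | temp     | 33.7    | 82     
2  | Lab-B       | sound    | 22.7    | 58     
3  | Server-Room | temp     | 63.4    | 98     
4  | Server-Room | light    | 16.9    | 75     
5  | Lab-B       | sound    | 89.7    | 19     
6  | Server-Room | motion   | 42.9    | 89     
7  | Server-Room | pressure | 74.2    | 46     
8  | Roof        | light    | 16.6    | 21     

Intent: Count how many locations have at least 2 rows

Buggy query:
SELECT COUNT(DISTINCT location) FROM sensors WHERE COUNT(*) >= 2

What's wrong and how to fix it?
Bug: WHERE filters individual rows, not groups, so a group-level COUNT is invalid there

Fix: Use a subquery that GROUPs and filters with HAVING, then count its rows

Corrected query:
SELECT COUNT(*) FROM (SELECT location FROM sensors GROUP BY location HAVING COUNT(*) >= 2)

Result:
COUNT(*)
--------
3       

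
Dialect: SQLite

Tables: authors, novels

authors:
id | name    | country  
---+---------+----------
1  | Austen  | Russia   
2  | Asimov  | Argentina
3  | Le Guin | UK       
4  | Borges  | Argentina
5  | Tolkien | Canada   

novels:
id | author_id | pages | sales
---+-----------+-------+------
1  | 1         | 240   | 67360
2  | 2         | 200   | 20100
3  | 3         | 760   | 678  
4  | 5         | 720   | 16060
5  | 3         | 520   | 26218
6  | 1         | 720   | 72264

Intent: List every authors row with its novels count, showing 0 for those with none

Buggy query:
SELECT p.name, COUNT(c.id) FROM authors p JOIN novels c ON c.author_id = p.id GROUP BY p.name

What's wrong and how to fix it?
Bug: An inner join excludes parents with zero children

Fix: Use LEFT JOIN so parents without children still appear (COUNT(c.id) gives 0)

Corrected query:
SELECT p.name, COUNT(c.id) FROM authors p LEFT JOIN novels c ON c.author_id = p.id GROUP BY p.name

Result:
name    | COUNT(c.id)
--------+------------
Asimov  | 1          
Austen  | 2          
Borges  | 0          
Le Guin | 2          
Tolkien | 1          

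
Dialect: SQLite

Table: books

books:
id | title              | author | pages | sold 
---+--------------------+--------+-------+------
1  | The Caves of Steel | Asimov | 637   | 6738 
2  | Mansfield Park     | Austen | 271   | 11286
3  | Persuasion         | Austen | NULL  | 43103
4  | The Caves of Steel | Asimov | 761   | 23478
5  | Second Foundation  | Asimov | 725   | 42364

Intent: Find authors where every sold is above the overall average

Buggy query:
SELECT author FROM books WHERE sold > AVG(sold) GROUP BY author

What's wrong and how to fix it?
Bug: WHERE evaluates per row before aggregation, so AVG() is unavailable

Fix: Use a subquery for AVG and a HAVING MIN(...) filter so the condition holds for every row in the group

Corrected query:
SELECT author FROM books GROUP BY author HAVING MIN(sold) > (SELECT AVG(sold) FROM books)

Result:
(no rows)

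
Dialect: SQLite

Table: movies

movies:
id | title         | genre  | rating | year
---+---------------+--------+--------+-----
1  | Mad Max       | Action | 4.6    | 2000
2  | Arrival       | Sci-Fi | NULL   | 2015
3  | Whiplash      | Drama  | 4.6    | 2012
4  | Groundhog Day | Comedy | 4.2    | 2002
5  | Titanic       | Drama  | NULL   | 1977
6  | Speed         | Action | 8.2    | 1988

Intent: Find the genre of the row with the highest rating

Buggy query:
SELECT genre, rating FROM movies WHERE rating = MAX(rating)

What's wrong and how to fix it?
Bug: WHERE is evaluated per row; an aggregate over the whole table isn't defined there

Fix: Wrap MAX in a scalar subquery so WHERE compares against a single value

Corrected query:
SELECT genre, rating FROM movies WHERE rating = (SELECT MAX(rating) FROM movies)

Result:
genre  | rating
-------+-------
Action | 8.2   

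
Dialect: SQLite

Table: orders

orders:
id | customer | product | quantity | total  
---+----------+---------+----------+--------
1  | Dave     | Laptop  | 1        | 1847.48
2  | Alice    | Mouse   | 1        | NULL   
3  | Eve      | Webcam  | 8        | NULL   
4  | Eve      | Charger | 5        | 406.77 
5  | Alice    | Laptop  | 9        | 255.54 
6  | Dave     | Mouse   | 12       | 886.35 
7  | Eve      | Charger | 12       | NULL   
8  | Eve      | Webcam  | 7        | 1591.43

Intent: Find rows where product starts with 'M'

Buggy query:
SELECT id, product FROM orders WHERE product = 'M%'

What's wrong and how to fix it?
Bug: '=' compares the literal string including the % character; pattern matching needs LIKE

Fix: Use LIKE for wildcard pattern matching

Corrected query:
SELECT id, product FROM orders WHERE product LIKE 'M%'

Result:
id | product
---+--------
2  | Mouse  
6  | Mouse  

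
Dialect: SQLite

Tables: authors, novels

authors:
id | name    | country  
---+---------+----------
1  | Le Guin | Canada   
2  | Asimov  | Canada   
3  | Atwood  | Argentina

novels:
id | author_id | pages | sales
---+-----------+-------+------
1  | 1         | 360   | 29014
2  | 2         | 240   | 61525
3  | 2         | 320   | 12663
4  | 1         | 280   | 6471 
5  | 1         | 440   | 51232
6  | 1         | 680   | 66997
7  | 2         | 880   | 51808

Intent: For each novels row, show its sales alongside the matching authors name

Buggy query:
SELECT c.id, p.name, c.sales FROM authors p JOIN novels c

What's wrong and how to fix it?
Bug: Missing join condition: each novels row is matched to all authors rows instead of just its own

Fix: Specify the join condition linking the foreign key to the parent id

Corrected query:
SELECT c.id, p.name, c.sales FROM authors p JOIN novels c ON c.author_id = p.id

Result:
id | name    | sales
---+---------+------
1  | Le Guin | 29014
2  | Asimov  | 61525
3  | Asimov  | 12663
4  | Le Guin | 6471 
5  | Le Guin | 51232
6  | Le Guin | 66997
7  | Asimov  | 51808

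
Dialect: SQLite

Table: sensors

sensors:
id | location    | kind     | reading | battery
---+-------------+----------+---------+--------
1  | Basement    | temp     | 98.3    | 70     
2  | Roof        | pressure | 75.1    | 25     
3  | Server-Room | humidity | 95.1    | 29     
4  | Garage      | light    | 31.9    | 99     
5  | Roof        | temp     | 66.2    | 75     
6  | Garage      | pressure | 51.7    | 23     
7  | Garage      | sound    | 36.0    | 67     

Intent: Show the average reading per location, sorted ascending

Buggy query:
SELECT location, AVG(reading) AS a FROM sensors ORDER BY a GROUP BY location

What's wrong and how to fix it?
Bug: GROUP BY must precede ORDER BY

Fix: Reorder: SELECT … FROM … GROUP BY … ORDER BY …

Corrected query:
SELECT location, AVG(reading) AS a FROM sensors GROUP BY location ORDER BY a

Result:
location    | a        
------------+----------
Garage      | 39.866667
Roof        | 70.65    
Server-Room | 95.1     
Basement    | 98.3     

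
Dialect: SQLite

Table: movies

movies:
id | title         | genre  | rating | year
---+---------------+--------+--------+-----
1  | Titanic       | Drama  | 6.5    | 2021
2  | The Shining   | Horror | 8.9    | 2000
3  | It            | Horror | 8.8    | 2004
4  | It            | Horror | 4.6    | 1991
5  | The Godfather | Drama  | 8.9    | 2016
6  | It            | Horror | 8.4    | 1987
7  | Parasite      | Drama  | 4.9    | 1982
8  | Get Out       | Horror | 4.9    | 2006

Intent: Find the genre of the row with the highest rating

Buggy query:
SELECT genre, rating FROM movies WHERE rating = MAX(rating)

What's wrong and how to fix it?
Bug: MAX(rating) is an aggregate and cannot be used directly in WHERE

Fix: Wrap MAX in a scalar subquery so WHERE compares against a single value

Corrected query:
SELECT genre, rating FROM movies WHERE rating = (SELECT MAX(rating) FROM movies)

Result:
genre  | rating
-------+-------
Horror | 8.9   
Drama  | 8.9   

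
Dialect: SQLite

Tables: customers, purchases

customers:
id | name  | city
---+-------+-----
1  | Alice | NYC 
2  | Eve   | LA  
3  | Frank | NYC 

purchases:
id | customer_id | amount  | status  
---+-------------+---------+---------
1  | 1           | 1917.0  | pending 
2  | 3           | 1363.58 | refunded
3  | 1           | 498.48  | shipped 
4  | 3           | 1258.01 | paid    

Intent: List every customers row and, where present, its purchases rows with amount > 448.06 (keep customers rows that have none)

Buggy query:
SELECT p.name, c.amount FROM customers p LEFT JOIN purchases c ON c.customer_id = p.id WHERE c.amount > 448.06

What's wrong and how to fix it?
Bug: Filtering c.amount in WHERE discards the NULL rows produced by LEFT JOIN, turning it into an inner join

Fix: Put 'c.amount > 448.06' in the JOIN's ON clause instead of WHERE

Corrected query:
SELECT p.name, c.amount FROM customers p LEFT JOIN purchases c ON c.customer_id = p.id AND c.amount > 448.06

Result:
name  | amount 
------+--------
Alice | 498.48 
Alice | 1917   
Eve   | NULL   
Frank | 1258.01
Frank | 1363.58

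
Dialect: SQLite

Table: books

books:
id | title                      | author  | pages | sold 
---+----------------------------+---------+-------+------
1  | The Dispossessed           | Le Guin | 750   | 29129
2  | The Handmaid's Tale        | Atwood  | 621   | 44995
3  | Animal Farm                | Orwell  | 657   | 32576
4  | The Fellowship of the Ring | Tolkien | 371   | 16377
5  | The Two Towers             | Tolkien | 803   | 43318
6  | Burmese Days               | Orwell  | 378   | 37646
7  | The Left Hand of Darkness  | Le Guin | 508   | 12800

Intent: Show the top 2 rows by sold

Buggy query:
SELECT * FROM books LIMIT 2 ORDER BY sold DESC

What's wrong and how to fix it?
Bug: LIMIT must come after ORDER BY

Fix: Swap the clauses: ORDER BY first, then LIMIT

Corrected query:
SELECT * FROM books ORDER BY sold DESC LIMIT 2

Result:
id | title               | author  | pages | sold 
---+---------------------+---------+-------+------
2  | The Handmaid's Tale | Atwood  | 621   | 44995
5  | The Two Towers      | Tolkien | 803   | 43318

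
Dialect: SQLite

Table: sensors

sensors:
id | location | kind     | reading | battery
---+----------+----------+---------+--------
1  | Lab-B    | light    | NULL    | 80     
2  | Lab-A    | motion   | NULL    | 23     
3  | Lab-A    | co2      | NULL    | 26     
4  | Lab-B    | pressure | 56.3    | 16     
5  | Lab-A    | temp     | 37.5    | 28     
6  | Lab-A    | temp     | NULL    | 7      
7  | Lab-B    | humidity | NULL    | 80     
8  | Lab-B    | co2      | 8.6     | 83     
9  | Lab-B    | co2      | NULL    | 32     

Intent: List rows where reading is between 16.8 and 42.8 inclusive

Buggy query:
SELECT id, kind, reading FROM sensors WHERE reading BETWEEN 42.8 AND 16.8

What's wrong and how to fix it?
Bug: BETWEEN expects the lower bound first; with 42.8 AND 16.8 the range is empty

Fix: Write BETWEEN 16.8 AND 42.8

Corrected query:
SELECT id, kind, reading FROM sensors WHERE reading BETWEEN 16.8 AND 42.8

Result:
id | kind | reading
---+------+--------
5  | temp | 37.5   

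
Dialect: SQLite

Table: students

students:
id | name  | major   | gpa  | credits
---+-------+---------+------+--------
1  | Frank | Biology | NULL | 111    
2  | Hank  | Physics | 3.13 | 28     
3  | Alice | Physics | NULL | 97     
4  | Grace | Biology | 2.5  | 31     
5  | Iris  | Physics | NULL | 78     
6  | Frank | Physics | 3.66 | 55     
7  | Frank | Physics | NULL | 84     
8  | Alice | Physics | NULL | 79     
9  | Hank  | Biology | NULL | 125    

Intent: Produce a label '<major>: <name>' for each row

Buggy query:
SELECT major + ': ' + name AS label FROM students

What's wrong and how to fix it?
Bug: SQLite uses || for string concatenation; + coerces text to numbers (yielding 0)

Fix: Use the || operator for string concatenation

Corrected query:
SELECT major || ': ' || name AS label FROM students

Result:
label         
--------------
Biology: Frank
Physics: Hank 
Physics: Alice
Biology: Grace
Physics: Iris 
Physics: Frank
Physics: Frank
Physics: Alice
Biology: Hank 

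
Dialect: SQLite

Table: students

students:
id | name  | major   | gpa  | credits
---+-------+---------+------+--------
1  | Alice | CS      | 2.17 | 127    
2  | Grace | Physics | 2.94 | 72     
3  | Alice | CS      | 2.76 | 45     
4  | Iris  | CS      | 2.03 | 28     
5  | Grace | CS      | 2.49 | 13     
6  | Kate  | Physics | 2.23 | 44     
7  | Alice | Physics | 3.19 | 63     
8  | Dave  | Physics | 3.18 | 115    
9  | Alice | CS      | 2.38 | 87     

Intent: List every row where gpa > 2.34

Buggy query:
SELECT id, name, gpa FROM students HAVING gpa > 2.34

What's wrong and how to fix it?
Bug: HAVING filters the output of aggregation, but this query has no GROUP BY and no aggregate functions, so SQLite rejects it (HAVING clause on a non-aggregate query); the condition here is per row

Fix: Replace HAVING with WHERE since the condition applies to individual rows

Corrected query:
SELECT id, name, gpa FROM students WHERE gpa > 2.34

Result:
id | name  | gpa 
---+-------+-----
2  | Grace | 2.94
3  | Alice | 2.76
5  | Grace | 2.49
7  | Alice | 3.19
8  | Dave  | 3.18
9  | Alice | 2.38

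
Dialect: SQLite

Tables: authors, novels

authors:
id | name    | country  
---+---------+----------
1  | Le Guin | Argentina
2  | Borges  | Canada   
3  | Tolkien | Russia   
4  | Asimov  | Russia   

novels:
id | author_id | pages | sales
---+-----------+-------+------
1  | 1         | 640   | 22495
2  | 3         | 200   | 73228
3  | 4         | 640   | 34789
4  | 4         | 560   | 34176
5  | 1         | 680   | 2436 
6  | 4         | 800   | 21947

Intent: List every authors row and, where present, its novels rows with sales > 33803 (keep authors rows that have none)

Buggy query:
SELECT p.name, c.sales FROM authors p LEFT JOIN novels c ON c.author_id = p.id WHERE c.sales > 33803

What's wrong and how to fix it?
Bug: A WHERE condition on the right-hand table after LEFT JOIN drops unmatched parents

Fix: Put 'c.sales > 33803' in the JOIN's ON clause instead of WHERE

Corrected query:
SELECT p.name, c.sales FROM authors p LEFT JOIN novels c ON c.author_id = p.id AND c.sales > 33803

Result:
name    | sales
--------+------
Le Guin | NULL 
Borges  | NULL 
Tolkien | 73228
Asimov  | 34176
Asimov  | 34789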